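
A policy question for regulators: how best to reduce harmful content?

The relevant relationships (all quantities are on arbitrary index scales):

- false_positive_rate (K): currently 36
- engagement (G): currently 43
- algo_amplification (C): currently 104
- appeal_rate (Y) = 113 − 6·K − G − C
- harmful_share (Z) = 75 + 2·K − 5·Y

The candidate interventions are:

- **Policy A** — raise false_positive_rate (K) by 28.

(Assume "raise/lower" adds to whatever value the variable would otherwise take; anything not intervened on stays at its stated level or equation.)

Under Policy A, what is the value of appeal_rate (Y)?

-418

Policy A (K + 28):
  K = 36 + 28 = 64
  G = 43
  C = 104
  Y = 113 − 6·64 − 43 − 104 = -418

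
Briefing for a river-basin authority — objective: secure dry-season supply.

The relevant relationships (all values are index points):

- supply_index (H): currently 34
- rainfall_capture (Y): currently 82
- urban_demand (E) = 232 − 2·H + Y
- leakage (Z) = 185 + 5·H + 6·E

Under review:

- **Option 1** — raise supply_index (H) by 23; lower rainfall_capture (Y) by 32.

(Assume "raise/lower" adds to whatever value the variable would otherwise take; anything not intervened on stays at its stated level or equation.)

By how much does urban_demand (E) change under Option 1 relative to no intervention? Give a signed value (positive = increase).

Baseline:
  H = 34
  Y = 82
  E = 232 − 2·34 + 82 = 246
Option 1 (H + 23, Y − 32):
  H = 34 + 23 = 57
  Y = 82 − 32 = 50
  E = 232 − 2·57 + 50 = 168
Change in E: 168 − 246 = -78

-78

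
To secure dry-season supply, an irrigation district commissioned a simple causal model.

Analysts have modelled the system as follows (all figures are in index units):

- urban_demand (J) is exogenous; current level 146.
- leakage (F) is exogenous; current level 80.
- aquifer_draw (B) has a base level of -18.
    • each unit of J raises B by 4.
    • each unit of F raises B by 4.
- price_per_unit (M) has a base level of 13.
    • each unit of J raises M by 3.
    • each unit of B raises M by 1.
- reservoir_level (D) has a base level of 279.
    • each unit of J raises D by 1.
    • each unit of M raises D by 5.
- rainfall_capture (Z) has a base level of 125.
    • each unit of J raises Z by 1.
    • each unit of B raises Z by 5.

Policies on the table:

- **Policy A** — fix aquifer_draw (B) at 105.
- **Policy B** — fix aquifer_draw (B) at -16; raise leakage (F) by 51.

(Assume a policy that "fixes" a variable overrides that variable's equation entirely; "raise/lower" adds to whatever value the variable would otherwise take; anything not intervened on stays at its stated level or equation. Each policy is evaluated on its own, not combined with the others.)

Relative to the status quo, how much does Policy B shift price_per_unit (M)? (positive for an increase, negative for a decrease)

-902

Baseline:
  J = 146
  F = 80
  B = -18 + 4·146 + 4·80 = 886
  M = 13 + 3·146 + 886 = 1337
Policy B (B := -16, F + 51):
  J = 146
  F = 80 + 51 = 131
  B = -16
  M = 13 + 3·146 + (-16) = 435
Change in M: 435 − 1337 = -902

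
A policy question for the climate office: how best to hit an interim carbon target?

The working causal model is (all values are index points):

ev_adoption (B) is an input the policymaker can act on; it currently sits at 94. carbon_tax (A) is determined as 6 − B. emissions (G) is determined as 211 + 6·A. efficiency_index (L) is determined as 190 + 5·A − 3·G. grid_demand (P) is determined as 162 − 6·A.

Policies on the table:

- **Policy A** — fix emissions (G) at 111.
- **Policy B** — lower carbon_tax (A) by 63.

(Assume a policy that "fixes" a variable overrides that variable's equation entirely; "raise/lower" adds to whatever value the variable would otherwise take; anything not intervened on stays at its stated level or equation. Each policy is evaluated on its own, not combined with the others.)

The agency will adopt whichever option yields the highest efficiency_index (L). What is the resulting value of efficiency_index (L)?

Policy A (G := 111):
  B = 94
  A = 6 − 94 = -88
  G = 111
  L = 190 + 5·(-88) − 3·111 = -583
Policy B (A − 63):
  B = 94
  A = 6 − 94 (−63 from intervention) = -151
  G = 211 + 6·(-151) = -695
  L = 190 + 5·(-151) − 3·(-695) = 1520
Comparing — Policy A: L=-583, Policy B: L=1520. Highest is 1520 (Policy B).

1520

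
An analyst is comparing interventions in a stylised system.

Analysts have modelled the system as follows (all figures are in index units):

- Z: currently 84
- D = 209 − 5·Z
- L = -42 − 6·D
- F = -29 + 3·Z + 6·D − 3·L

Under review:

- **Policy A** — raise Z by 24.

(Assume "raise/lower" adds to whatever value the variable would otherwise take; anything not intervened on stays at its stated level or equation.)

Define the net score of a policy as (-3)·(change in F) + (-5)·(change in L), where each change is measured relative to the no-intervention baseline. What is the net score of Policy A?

Baseline:
  Z = 84
  D = 209 − 5·84 = -211
  L = -42 − 6·(-211) = 1224
  F = -29 + 3·84 + 6·(-211) − 3·1224 = -4715
Policy A (Z + 24):
  Z = 84 + 24 = 108
  D = 209 − 5·108 = -331
  L = -42 − 6·(-331) = 1944
  F = -29 + 3·108 + 6·(-331) − 3·1944 = -7523
ΔF = -7523 − (-4715) = -2808; ΔL = 1944 − 1224 = 720
Score = (-3)·(-2808) + (-5)·720 = 4824

4824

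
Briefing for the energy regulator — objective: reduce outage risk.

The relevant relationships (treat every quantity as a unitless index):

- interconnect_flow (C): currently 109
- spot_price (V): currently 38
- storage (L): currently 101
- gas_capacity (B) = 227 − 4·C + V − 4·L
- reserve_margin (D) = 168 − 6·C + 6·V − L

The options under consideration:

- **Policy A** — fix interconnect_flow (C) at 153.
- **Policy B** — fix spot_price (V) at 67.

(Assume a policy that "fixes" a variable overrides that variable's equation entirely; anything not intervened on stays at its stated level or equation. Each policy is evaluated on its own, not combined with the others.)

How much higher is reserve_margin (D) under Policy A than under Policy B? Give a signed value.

-438

Policy A (C := 153):
  C = 153
  V = 38
  L = 101
  D = 168 − 6·153 + 6·38 − 101 = -623
Policy B (V := 67):
  C = 109
  V = 67
  L = 101
  D = 168 − 6·109 + 6·67 − 101 = -185
D: -623 − (-185) = -438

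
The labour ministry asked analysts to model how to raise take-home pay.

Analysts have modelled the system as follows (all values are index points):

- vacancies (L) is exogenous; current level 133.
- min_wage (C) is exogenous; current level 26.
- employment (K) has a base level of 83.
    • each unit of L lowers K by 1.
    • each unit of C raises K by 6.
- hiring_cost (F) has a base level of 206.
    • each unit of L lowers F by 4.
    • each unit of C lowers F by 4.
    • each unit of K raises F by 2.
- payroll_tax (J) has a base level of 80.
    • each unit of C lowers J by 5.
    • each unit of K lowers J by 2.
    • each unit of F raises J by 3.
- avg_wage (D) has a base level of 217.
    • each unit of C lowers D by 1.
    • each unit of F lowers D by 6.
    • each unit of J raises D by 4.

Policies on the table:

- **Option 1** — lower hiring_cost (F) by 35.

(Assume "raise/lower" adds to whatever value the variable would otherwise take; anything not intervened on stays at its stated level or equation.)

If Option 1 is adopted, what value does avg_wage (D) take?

Option 1 (F − 35):
  L = 133
  C = 26
  K = 83 − 133 + 6·26 = 106
  F = 206 − 4·133 − 4·26 + 2·106 (−35 from intervention) = -253
  J = 80 − 5·26 − 2·106 + 3·(-253) = -1021
  D = 217 − 26 − 6·(-253) + 4·(-1021) = -2375

-2375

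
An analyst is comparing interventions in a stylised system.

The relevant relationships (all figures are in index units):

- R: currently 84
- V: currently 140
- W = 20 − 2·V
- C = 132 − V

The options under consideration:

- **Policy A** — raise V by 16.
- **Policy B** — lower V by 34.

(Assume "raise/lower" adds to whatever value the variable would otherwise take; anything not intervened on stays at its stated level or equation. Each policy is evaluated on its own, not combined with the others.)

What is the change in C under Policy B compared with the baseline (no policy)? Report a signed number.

Baseline:
  V = 140
  C = 132 − 140 = -8
Policy B (V − 34):
  V = 140 − 34 = 106
  C = 132 − 106 = 26
Change in C: 26 − (-8) = 34

34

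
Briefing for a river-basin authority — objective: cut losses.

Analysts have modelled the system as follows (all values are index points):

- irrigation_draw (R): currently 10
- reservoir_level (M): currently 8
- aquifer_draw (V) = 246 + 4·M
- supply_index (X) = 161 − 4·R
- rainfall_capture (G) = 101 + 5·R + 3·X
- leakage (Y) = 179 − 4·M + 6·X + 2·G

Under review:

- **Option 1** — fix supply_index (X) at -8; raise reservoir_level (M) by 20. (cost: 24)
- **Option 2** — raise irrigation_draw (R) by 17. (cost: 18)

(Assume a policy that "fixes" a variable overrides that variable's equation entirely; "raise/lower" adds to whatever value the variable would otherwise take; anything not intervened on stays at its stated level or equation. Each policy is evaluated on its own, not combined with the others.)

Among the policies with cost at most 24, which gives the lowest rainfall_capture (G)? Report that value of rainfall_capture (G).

Option 1 (X := -8, M + 20):
  R = 10
  X = -8
  G = 101 + 5·10 + 3·(-8) = 127
Option 2 (R + 17):
  R = 10 + 17 = 27
  X = 161 − 4·27 = 53
  G = 101 + 5·27 + 3·53 = 395
Comparing — Option 1: G=127, Option 2: G=395. Lowest is 127 (Option 1).

127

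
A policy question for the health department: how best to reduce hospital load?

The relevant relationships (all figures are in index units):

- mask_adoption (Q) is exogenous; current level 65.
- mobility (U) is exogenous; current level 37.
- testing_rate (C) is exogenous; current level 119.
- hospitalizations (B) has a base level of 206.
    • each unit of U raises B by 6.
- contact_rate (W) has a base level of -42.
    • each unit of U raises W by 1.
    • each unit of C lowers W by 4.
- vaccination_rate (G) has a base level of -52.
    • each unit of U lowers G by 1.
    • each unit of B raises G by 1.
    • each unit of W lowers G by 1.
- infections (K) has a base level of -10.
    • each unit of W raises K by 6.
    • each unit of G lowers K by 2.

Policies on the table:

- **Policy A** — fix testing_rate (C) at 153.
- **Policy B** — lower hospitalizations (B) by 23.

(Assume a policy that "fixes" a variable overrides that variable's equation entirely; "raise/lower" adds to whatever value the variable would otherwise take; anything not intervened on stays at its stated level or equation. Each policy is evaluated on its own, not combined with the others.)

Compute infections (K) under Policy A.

Policy A (C := 153):
  U = 37
  C = 153
  B = 206 + 6·37 = 428
  W = -42 + 37 − 4·153 = -617
  G = -52 − 37 + 428 − (-617) = 956
  K = -10 + 6·(-617) − 2·956 = -5624

-5624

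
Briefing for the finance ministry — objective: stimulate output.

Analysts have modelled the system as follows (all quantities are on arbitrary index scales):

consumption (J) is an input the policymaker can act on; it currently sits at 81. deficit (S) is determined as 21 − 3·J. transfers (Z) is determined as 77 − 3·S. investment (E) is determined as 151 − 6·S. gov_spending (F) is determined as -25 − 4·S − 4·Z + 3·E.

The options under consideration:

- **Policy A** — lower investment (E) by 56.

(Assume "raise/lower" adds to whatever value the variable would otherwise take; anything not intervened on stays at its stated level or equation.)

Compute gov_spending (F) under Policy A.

2172

Policy A (E − 56):
  J = 81
  S = 21 − 3·81 = -222
  Z = 77 − 3·(-222) = 743
  E = 151 − 6·(-222) (−56 from intervention) = 1427
  F = -25 − 4·(-222) − 4·743 + 3·1427 = 2172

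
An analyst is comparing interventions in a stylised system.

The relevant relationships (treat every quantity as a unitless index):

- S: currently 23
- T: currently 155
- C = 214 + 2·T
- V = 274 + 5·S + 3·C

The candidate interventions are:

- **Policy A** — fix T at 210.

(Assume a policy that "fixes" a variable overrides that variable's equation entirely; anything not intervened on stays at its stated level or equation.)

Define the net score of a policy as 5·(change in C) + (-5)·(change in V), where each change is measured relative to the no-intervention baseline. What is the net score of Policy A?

Baseline:
  S = 23
  T = 155
  C = 214 + 2·155 = 524
  V = 274 + 5·23 + 3·524 = 1961
Policy A (T := 210):
  S = 23
  T = 210
  C = 214 + 2·210 = 634
  V = 274 + 5·23 + 3·634 = 2291
ΔC = 634 − 524 = 110; ΔV = 2291 − 1961 = 330
Score = 5·110 + (-5)·330 = -1100

-1100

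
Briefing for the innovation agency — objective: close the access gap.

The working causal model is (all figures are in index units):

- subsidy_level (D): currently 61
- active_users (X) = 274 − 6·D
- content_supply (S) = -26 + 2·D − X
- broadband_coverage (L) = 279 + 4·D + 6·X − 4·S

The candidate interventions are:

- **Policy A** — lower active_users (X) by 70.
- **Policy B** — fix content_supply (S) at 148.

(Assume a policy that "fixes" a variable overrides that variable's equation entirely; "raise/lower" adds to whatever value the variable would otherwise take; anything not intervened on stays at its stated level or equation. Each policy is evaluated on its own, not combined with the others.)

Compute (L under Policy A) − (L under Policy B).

-860

Policy A (X − 70):
  D = 61
  X = 274 − 6·61 (−70 from intervention) = -162
  S = -26 + 2·61 − (-162) = 258
  L = 279 + 4·61 + 6·(-162) − 4·258 = -1481
Policy B (S := 148):
  D = 61
  X = 274 − 6·61 = -92
  S = 148
  L = 279 + 4·61 + 6·(-92) − 4·148 = -621
L: -1481 − (-621) = -860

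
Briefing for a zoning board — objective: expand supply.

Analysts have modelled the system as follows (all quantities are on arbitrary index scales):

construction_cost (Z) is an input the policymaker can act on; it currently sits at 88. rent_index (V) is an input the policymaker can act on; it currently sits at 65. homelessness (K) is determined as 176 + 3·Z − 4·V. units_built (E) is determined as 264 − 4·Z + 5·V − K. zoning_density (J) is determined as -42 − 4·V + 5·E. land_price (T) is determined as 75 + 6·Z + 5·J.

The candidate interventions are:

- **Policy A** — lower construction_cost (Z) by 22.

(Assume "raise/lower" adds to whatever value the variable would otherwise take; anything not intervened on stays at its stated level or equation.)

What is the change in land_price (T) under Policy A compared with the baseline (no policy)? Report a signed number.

3718

Baseline:
  Z = 88
  V = 65
  K = 176 + 3·88 − 4·65 = 180
  E = 264 − 4·88 + 5·65 − 180 = 57
  J = -42 − 4·65 + 5·57 = -17
  T = 75 + 6·88 + 5·(-17) = 518
Policy A (Z − 22):
  Z = 88 − 22 = 66
  V = 65
  K = 176 + 3·66 − 4·65 = 114
  E = 264 − 4·66 + 5·65 − 114 = 211
  J = -42 − 4·65 + 5·211 = 753
  T = 75 + 6·66 + 5·753 = 4236
Change in T: 4236 − 518 = 3718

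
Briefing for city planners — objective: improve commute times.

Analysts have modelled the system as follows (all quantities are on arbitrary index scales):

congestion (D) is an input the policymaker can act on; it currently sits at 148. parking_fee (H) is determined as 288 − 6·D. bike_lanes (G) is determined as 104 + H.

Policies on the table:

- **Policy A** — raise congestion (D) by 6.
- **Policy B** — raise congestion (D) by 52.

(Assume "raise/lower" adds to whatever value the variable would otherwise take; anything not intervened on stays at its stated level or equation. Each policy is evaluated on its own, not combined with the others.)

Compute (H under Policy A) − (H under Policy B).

Policy A (D + 6):
  D = 148 + 6 = 154
  H = 288 − 6·154 = -636
Policy B (D + 52):
  D = 148 + 52 = 200
  H = 288 − 6·200 = -912
H: -636 − (-912) = 276

276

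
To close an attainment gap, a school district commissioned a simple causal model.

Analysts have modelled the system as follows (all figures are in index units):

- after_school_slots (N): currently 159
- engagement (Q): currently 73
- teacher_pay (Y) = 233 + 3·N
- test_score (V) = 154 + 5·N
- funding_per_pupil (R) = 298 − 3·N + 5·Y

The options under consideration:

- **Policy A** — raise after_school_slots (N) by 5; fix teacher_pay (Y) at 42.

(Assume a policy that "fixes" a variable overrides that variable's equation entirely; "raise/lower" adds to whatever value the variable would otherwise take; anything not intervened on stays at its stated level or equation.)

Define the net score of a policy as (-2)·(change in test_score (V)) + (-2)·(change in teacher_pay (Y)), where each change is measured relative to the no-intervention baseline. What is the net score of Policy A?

1286

Baseline:
  N = 159
  Y = 233 + 3·159 = 710
  V = 154 + 5·159 = 949
Policy A (N + 5, Y := 42):
  N = 159 + 5 = 164
  Y = 42
  V = 154 + 5·164 = 974
ΔV = 974 − 949 = 25; ΔY = 42 − 710 = -668
Score = (-2)·25 + (-2)·(-668) = 1286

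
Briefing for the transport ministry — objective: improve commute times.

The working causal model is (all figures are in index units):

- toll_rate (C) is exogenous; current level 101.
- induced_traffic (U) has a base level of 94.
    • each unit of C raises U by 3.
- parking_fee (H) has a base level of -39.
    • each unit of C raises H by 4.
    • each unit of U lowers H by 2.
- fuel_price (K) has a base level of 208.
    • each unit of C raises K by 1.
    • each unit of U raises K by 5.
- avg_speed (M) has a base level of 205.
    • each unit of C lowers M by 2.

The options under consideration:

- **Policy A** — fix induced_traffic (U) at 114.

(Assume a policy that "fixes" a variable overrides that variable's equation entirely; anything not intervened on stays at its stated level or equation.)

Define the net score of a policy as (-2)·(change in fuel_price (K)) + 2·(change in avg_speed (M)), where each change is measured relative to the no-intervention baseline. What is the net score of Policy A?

Baseline:
  C = 101
  U = 94 + 3·101 = 397
  K = 208 + 101 + 5·397 = 2294
  M = 205 − 2·101 = 3
Policy A (U := 114):
  C = 101
  U = 114
  K = 208 + 101 + 5·114 = 879
  M = 205 − 2·101 = 3
ΔK = 879 − 2294 = -1415; ΔM = 3 − 3 = 0
Score = (-2)·(-1415) + 2·0 = 2830

2830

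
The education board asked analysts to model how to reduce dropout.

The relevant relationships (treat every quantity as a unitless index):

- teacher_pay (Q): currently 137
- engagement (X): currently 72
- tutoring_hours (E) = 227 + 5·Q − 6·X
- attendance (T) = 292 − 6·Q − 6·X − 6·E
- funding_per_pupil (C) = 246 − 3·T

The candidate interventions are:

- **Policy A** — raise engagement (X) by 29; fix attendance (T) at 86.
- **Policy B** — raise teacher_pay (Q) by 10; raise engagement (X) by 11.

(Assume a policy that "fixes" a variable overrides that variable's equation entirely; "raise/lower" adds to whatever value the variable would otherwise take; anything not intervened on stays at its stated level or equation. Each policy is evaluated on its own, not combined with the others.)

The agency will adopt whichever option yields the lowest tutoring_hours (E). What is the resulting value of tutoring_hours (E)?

Policy A (X + 29, T := 86):
  Q = 137
  X = 72 + 29 = 101
  E = 227 + 5·137 − 6·101 = 306
Policy B (Q + 10, X + 11):
  Q = 137 + 10 = 147
  X = 72 + 11 = 83
  E = 227 + 5·147 − 6·83 = 464
Comparing — Policy A: E=306, Policy B: E=464. Lowest is 306 (Policy A).

306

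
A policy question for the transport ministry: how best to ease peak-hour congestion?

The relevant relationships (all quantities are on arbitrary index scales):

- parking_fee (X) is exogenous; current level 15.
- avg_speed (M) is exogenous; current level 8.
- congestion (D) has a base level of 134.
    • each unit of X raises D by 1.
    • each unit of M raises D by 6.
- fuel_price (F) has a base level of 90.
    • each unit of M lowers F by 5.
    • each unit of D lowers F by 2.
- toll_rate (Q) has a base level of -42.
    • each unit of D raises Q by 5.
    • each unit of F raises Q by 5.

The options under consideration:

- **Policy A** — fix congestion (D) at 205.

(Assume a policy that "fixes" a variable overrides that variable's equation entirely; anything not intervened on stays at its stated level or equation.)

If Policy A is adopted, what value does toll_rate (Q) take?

-817

Policy A (D := 205):
  X = 15
  M = 8
  D = 205
  F = 90 − 5·8 − 2·205 = -360
  Q = -42 + 5·205 + 5·(-360) = -817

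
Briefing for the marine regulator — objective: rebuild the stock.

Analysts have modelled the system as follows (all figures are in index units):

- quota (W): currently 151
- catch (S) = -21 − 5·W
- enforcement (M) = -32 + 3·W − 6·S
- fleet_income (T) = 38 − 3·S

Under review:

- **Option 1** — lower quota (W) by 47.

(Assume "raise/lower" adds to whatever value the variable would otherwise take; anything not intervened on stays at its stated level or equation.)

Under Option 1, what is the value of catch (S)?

Option 1 (W − 47):
  W = 151 − 47 = 104
  S = -21 − 5·104 = -541

-541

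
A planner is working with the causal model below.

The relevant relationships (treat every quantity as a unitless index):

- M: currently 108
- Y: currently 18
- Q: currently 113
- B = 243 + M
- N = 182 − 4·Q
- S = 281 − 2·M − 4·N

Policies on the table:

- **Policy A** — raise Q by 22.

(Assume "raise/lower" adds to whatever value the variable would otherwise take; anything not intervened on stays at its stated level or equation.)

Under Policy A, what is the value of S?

Policy A (Q + 22):
  M = 108
  Q = 113 + 22 = 135
  N = 182 − 4·135 = -358
  S = 281 − 2·108 − 4·(-358) = 1497

1497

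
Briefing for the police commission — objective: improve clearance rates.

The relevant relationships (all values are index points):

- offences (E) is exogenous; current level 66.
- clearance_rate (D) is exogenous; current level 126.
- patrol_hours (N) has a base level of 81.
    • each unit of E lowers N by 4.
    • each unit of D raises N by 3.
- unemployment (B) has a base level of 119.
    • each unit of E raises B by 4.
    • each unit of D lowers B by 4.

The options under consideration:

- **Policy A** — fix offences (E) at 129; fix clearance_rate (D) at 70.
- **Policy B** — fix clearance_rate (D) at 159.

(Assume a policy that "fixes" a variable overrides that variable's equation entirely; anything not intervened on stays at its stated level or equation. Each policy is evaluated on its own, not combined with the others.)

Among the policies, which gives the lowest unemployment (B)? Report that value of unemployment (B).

Policy A (E := 129, D := 70):
  E = 129
  D = 70
  B = 119 + 4·129 − 4·70 = 355
Policy B (D := 159):
  E = 66
  D = 159
  B = 119 + 4·66 − 4·159 = -253
Comparing — Policy A: B=355, Policy B: B=-253. Lowest is -253 (Policy B).

-253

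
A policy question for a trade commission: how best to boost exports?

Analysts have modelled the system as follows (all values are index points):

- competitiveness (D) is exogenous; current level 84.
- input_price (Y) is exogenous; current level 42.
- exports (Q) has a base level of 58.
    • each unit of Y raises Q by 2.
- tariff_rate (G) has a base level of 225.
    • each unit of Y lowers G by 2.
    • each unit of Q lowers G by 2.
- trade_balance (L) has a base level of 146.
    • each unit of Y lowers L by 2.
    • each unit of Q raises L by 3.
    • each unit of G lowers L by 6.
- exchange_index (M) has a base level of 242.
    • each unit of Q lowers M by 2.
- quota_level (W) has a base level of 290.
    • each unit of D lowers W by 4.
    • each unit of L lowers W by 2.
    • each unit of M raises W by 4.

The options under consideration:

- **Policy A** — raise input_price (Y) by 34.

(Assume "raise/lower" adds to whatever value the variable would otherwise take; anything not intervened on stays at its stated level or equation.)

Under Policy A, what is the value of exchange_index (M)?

-178

Policy A (Y + 34):
  Y = 42 + 34 = 76
  Q = 58 + 2·76 = 210
  M = 242 − 2·210 = -178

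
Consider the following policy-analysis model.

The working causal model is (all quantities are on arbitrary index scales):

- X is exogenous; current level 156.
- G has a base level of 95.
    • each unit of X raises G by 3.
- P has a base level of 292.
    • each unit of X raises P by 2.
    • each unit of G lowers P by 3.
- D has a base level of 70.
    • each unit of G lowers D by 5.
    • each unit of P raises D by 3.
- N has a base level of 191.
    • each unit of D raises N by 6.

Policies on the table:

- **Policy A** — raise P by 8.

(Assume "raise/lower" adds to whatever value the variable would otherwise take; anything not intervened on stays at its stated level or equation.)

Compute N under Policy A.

-35665

Policy A (P + 8):
  X = 156
  G = 95 + 3·156 = 563
  P = 292 + 2·156 − 3·563 (+8 from intervention) = -1077
  D = 70 − 5·563 + 3·(-1077) = -5976
  N = 191 + 6·(-5976) = -35665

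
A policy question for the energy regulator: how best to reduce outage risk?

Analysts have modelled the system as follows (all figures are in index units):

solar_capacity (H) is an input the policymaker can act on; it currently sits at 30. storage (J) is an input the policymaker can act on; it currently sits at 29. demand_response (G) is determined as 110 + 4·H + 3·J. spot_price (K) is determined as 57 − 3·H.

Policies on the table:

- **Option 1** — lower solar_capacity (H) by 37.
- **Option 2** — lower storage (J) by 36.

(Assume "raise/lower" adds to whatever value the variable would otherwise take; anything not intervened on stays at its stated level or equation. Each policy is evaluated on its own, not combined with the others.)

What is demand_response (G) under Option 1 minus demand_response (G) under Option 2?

-40

Option 1 (H − 37):
  H = 30 − 37 = -7
  J = 29
  G = 110 + 4·(-7) + 3·29 = 169
Option 2 (J − 36):
  H = 30
  J = 29 − 36 = -7
  G = 110 + 4·30 + 3·(-7) = 209
G: 169 − 209 = -40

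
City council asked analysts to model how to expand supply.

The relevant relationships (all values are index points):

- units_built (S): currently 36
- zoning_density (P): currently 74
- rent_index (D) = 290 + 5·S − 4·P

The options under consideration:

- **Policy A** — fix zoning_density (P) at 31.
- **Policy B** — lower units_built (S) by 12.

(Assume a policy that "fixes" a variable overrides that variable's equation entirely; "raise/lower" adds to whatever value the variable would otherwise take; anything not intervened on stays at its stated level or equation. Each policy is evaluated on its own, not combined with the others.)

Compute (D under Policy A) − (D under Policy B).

232

Policy A (P := 31):
  S = 36
  P = 31
  D = 290 + 5·36 − 4·31 = 346
Policy B (S − 12):
  S = 36 − 12 = 24
  P = 74
  D = 290 + 5·24 − 4·74 = 114
D: 346 − 114 = 232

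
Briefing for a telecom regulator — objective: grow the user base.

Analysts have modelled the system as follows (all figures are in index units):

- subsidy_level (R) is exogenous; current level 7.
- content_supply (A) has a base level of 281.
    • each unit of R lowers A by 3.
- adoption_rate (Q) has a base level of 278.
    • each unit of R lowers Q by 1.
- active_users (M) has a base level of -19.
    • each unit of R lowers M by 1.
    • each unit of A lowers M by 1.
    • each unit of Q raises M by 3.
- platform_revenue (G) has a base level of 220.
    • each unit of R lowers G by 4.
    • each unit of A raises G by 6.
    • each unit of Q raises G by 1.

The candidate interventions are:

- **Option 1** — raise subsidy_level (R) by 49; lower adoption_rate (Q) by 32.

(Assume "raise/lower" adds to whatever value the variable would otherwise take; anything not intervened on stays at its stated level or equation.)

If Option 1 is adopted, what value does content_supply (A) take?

113

Option 1 (R + 49, Q − 32):
  R = 7 + 49 = 56
  A = 281 − 3·56 = 113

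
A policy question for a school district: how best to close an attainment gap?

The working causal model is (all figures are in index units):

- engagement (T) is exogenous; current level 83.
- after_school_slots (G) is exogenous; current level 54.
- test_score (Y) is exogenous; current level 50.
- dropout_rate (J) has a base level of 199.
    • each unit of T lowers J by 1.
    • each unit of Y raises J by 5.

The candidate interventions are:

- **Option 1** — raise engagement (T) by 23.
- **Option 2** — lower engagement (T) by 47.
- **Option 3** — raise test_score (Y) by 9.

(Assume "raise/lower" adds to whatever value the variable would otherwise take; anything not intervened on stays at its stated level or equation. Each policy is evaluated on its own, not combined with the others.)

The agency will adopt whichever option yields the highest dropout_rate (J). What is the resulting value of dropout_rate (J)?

Option 1 (T + 23):
  T = 83 + 23 = 106
  Y = 50
  J = 199 − 106 + 5·50 = 343
Option 2 (T − 47):
  T = 83 − 47 = 36
  Y = 50
  J = 199 − 36 + 5·50 = 413
Option 3 (Y + 9):
  T = 83
  Y = 50 + 9 = 59
  J = 199 − 83 + 5·59 = 411
Comparing — Option 1: J=343, Option 2: J=413, Option 3: J=411. Highest is 413 (Option 2).

413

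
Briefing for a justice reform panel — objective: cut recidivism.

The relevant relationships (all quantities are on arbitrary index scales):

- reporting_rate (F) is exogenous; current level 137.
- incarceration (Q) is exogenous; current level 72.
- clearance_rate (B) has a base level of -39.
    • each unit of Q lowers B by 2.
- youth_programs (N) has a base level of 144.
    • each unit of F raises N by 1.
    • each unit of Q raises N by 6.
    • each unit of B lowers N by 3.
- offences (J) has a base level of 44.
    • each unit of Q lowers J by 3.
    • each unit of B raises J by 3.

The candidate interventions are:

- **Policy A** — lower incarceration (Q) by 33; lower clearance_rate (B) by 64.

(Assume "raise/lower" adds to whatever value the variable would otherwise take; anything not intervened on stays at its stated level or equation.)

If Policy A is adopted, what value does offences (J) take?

Policy A (Q − 33, B − 64):
  Q = 72 − 33 = 39
  B = -39 − 2·39 (−64 from intervention) = -181
  J = 44 − 3·39 + 3·(-181) = -616

-616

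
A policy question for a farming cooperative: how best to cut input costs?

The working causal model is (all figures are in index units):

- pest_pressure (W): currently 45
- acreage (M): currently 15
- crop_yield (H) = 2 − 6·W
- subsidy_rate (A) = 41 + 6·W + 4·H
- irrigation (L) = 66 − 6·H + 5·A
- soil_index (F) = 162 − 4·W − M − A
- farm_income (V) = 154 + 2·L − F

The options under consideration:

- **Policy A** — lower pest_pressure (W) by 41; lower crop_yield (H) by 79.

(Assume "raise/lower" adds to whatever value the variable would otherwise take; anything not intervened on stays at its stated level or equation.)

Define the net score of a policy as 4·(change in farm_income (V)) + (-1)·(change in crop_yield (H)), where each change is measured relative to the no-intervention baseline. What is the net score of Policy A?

9729

Baseline:
  W = 45
  M = 15
  H = 2 − 6·45 = -268
  A = 41 + 6·45 + 4·(-268) = -761
  L = 66 − 6·(-268) + 5·(-761) = -2131
  F = 162 − 4·45 − 15 − (-761) = 728
  V = 154 + 2·(-2131) − 728 = -4836
Policy A (W − 41, H − 79):
  W = 45 − 41 = 4
  M = 15
  H = 2 − 6·4 (−79 from intervention) = -101
  A = 41 + 6·4 + 4·(-101) = -339
  L = 66 − 6·(-101) + 5·(-339) = -1023
  F = 162 − 4·4 − 15 − (-339) = 470
  V = 154 + 2·(-1023) − 470 = -2362
ΔV = -2362 − (-4836) = 2474; ΔH = -101 − (-268) = 167
Score = 4·2474 + (-1)·167 = 9729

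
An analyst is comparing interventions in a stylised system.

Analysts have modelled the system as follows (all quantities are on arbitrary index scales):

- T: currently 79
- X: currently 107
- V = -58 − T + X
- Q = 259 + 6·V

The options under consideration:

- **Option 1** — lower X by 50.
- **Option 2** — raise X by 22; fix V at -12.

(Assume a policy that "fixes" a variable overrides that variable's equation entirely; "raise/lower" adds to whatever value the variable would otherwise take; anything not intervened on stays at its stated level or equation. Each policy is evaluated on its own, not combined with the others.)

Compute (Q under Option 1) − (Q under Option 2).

-408

Option 1 (X − 50):
  T = 79
  X = 107 − 50 = 57
  V = -58 − 79 + 57 = -80
  Q = 259 + 6·(-80) = -221
Option 2 (X + 22, V := -12):
  T = 79
  X = 107 + 22 = 129
  V = -12
  Q = 259 + 6·(-12) = 187
Q: -221 − 187 = -408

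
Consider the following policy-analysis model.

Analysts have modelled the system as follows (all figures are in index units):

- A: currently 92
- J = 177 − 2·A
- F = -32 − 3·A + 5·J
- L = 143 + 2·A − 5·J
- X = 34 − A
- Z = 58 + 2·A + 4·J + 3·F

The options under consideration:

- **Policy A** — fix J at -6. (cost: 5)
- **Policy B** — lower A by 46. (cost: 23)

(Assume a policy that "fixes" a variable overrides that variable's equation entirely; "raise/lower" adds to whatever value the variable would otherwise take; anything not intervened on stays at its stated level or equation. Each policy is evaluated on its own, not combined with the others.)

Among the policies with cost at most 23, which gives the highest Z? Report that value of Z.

1255

Policy A (J := -6):
  A = 92
  J = -6
  F = -32 − 3·92 + 5·(-6) = -338
  Z = 58 + 2·92 + 4·(-6) + 3·(-338) = -796
Policy B (A − 46):
  A = 92 − 46 = 46
  J = 177 − 2·46 = 85
  F = -32 − 3·46 + 5·85 = 255
  Z = 58 + 2·46 + 4·85 + 3·255 = 1255
Comparing — Policy A: Z=-796, Policy B: Z=1255. Highest is 1255 (Policy B).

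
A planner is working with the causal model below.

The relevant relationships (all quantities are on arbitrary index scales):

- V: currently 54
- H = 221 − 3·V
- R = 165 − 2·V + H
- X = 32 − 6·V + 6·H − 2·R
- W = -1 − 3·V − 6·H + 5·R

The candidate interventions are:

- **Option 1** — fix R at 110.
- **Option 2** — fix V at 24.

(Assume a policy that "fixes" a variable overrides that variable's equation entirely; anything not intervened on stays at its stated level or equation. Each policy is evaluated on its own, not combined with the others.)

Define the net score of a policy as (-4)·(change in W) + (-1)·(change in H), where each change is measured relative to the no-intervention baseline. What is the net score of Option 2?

-1290

Baseline:
  V = 54
  H = 221 − 3·54 = 59
  R = 165 − 2·54 + 59 = 116
  W = -1 − 3·54 − 6·59 + 5·116 = 63
Option 2 (V := 24):
  V = 24
  H = 221 − 3·24 = 149
  R = 165 − 2·24 + 149 = 266
  W = -1 − 3·24 − 6·149 + 5·266 = 363
ΔW = 363 − 63 = 300; ΔH = 149 − 59 = 90
Score = (-4)·300 + (-1)·90 = -1290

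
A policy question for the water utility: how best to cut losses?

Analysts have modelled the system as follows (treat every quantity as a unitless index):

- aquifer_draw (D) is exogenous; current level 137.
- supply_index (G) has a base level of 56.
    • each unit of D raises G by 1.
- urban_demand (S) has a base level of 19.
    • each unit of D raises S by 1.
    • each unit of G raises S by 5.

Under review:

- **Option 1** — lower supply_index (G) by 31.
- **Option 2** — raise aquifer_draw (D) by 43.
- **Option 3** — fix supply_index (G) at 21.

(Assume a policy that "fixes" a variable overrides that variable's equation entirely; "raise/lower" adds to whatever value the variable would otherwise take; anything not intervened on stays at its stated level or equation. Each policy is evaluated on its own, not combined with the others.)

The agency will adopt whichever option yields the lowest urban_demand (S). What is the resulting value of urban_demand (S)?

261

Option 1 (G − 31):
  D = 137
  G = 56 + 137 (−31 from intervention) = 162
  S = 19 + 137 + 5·162 = 966
Option 2 (D + 43):
  D = 137 + 43 = 180
  G = 56 + 180 = 236
  S = 19 + 180 + 5·236 = 1379
Option 3 (G := 21):
  D = 137
  G = 21
  S = 19 + 137 + 5·21 = 261
Comparing — Option 1: S=966, Option 2: S=1379, Option 3: S=261. Lowest is 261 (Option 3).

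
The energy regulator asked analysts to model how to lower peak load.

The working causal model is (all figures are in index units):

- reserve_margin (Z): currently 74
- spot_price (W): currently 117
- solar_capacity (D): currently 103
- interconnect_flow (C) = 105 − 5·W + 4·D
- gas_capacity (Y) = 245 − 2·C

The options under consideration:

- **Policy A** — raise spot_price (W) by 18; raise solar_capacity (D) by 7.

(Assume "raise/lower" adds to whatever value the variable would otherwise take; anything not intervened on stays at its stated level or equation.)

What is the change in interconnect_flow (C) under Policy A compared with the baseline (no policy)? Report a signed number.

Baseline:
  W = 117
  D = 103
  C = 105 − 5·117 + 4·103 = -68
Policy A (W + 18, D + 7):
  W = 117 + 18 = 135
  D = 103 + 7 = 110
  C = 105 − 5·135 + 4·110 = -130
Change in C: -130 − (-68) = -62

-62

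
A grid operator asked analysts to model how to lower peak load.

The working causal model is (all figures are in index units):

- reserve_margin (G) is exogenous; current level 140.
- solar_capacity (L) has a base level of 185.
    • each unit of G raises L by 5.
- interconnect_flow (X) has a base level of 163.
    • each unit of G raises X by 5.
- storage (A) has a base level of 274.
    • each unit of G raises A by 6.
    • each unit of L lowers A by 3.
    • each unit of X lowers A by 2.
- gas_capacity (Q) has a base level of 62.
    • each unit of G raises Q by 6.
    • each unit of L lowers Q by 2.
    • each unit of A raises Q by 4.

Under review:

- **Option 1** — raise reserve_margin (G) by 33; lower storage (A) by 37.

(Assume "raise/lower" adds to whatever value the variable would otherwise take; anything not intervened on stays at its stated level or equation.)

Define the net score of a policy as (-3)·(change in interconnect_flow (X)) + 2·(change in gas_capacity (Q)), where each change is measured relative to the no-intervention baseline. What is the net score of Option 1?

Baseline:
  G = 140
  L = 185 + 5·140 = 885
  X = 163 + 5·140 = 863
  A = 274 + 6·140 − 3·885 − 2·863 = -3267
  Q = 62 + 6·140 − 2·885 + 4·(-3267) = -13936
Option 1 (G + 33, A − 37):
  G = 140 + 33 = 173
  L = 185 + 5·173 = 1050
  X = 163 + 5·173 = 1028
  A = 274 + 6·173 − 3·1050 − 2·1028 (−37 from intervention) = -3931
  Q = 62 + 6·173 − 2·1050 + 4·(-3931) = -16724
ΔX = 1028 − 863 = 165; ΔQ = -16724 − (-13936) = -2788
Score = (-3)·165 + 2·(-2788) = -6071

-6071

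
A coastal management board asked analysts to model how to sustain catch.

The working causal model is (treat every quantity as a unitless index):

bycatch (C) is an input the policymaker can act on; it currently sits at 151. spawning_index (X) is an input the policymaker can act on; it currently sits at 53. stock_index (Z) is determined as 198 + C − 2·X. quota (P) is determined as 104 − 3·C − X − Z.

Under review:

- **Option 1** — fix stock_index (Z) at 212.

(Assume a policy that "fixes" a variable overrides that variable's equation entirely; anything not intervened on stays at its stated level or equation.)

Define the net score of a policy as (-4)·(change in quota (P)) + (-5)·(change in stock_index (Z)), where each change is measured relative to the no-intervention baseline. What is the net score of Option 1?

31

Baseline:
  C = 151
  X = 53
  Z = 198 + 151 − 2·53 = 243
  P = 104 − 3·151 − 53 − 243 = -645
Option 1 (Z := 212):
  C = 151
  X = 53
  Z = 212
  P = 104 − 3·151 − 53 − 212 = -614
ΔP = -614 − (-645) = 31; ΔZ = 212 − 243 = -31
Score = (-4)·31 + (-5)·(-31) = 31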